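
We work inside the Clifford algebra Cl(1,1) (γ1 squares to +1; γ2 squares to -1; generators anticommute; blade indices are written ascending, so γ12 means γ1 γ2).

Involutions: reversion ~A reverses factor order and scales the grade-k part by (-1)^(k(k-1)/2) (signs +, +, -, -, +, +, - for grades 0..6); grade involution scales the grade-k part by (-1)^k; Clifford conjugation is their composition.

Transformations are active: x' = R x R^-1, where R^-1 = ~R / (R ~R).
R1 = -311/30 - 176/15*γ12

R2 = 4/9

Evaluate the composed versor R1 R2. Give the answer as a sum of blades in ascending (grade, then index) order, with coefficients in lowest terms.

Distribute over the terms of R2 (each basis-blade product reordered to ascending indices, repeated generators contracted through their squares):
R1 (4/9) = -622/135 - 704/135*γ12
Answer: -622/135 - 704/135*γ12


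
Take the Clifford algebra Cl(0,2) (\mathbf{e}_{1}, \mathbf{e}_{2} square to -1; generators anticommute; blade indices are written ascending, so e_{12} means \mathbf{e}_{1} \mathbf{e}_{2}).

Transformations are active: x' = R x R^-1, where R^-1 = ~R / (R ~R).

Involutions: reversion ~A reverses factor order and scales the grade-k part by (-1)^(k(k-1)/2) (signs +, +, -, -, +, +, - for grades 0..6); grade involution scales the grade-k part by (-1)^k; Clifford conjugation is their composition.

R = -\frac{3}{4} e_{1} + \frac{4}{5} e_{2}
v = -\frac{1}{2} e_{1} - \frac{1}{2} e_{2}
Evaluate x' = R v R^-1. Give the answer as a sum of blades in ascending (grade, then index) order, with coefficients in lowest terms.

~R = -\frac{3}{4} e_{1} + \frac{4}{5} e_{2}, and R ~R = -\frac{481}{400}, so R^-1 = ~R / (-\frac{481}{400}).
R v = \frac{1}{40} + \frac{31}{40} e_{12}
Answer: \frac{511}{962} e_{1} + \frac{449}{962} e_{2}


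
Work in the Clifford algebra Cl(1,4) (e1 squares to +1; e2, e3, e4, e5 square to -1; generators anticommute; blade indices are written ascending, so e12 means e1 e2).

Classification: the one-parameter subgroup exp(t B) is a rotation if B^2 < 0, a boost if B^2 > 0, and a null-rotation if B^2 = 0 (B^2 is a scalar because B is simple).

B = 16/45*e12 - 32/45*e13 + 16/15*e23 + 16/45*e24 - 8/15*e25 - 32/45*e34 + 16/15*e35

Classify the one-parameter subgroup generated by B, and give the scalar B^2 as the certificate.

B^2 term by term: the squares give (16/45)^2*(e12)^2 + (-32/45)^2*(e13)^2 + (16/15)^2*(e23)^2 + (16/45)^2*(e24)^2 + (-8/15)^2*(e25)^2 + (-32/45)^2*(e34)^2 + (16/15)^2*(e35)^2 = 256/2025*(+1) + 1024/2025*(+1) + 256/225*(-1) + 256/2025*(-1) + 64/225*(-1) + 1024/2025*(-1) + 256/225*(-1) = -64/25 (each basis 2-blade squares to minus the product of its generators' squares); cross terms between blades sharing an index anticommute and cancel; the commuting (index-disjoint) pairs give grade-4 terms 2*c*c'*(blade product), which cancel blade by blade — e1234: -1024/2025 + 1024/2025 = 0; e1235: 512/675 - 512/675 = 0; e2345: -512/675 + 512/675 = 0 — confirming B is simple. So B^2 = -64/25.
Answer: rotation, certificate B^2 = -64/25. Why this suffices: the scalar -64/25 survives any versor conjugation, so its sign alone determines the class however B is presented.


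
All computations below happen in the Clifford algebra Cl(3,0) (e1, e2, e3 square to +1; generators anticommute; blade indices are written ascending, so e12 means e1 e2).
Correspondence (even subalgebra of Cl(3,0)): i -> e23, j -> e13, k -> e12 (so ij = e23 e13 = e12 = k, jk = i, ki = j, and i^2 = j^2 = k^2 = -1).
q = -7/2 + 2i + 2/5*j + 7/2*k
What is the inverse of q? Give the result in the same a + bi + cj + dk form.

In blades: q = -7/2 + 7/2*e12 + 2/5*e13 + 2*e23.
With qbar = -7/2 - 7/2*e12 - 2/5*e13 - 2*e23 (scalar fixed, mapped units negated), q qbar = 1433/50 (the sum of squared coefficients), so q^-1 = qbar / (1433/50) = -175/1433 - 175/1433*e12 - 20/1433*e13 - 100/1433*e23; translating back:
Answer: -175/1433 - 100/1433*i - 20/1433*j - 175/1433*k


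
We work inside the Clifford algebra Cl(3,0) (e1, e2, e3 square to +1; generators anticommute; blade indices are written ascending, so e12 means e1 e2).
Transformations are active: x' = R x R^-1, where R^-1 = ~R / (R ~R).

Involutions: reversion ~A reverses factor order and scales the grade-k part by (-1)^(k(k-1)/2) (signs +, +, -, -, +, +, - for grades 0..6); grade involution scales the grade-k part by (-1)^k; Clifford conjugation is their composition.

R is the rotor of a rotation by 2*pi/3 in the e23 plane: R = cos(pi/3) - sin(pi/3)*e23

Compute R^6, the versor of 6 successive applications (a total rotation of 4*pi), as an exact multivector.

Rotor phase runs at HALF the rotation angle; powers of one rotor simply add phase, so after 6 steps in e23 the phase is 6*pi/3 = 2*pi and R^6 = cos(2*pi) - sin(2*pi)*e23.
cos(2*pi) = 1 and sin(2*pi) = 0, so R^6 = 1. The total rotation 4*pi is 2 full turns, so every vector returns to itself, yet the rotor is +1, back on the identity sheet (an even number of 2*pi turns).
Answer: 1


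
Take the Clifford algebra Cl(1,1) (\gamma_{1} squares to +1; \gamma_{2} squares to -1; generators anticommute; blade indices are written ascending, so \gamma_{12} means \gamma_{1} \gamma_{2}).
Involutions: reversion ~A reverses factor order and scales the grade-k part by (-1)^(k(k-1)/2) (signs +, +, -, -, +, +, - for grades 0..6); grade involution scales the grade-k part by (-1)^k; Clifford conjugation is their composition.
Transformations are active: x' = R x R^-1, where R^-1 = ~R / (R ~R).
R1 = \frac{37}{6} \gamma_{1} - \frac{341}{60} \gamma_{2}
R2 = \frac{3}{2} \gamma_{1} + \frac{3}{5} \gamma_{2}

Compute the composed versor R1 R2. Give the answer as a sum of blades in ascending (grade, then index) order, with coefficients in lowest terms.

Distribute over the terms of R1 (each basis-blade product reordered to ascending indices, repeated generators contracted through their squares):
(\frac{37}{6} \gamma_{1}) R2 = \frac{37}{4} + \frac{37}{10} \gamma_{12}
(-\frac{341}{60} \gamma_{2}) R2 = \frac{341}{100} + \frac{341}{40} \gamma_{12}
Summing the partial products and collecting blades:
Answer: \frac{633}{50} + \frac{489}{40} \gamma_{12}


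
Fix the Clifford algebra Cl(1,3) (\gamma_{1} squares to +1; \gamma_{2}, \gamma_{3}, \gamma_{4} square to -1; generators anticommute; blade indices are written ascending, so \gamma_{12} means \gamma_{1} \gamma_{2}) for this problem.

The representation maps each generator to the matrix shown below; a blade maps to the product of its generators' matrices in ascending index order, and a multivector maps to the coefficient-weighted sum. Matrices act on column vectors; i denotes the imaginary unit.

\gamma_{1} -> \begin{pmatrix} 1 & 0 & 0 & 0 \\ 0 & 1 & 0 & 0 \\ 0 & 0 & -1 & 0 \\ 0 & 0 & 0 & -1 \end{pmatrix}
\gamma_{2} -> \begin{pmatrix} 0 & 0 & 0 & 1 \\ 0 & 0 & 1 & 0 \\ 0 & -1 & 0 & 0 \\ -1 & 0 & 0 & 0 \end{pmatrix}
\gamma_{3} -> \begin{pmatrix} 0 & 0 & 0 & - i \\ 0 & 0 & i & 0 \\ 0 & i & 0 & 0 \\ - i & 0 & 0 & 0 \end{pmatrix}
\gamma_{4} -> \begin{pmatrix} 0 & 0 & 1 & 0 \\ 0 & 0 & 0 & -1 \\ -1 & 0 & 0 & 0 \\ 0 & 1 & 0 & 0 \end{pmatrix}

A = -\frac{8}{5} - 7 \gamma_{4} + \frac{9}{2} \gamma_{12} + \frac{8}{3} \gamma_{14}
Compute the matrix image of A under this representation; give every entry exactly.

Bivector images (products of the table entries): rho(\gamma_{12}) = rho(\gamma_{1})rho(\gamma_{2}) = \begin{pmatrix} 0 & 0 & 0 & 1 \\ 0 & 0 & 1 & 0 \\ 0 & 1 & 0 & 0 \\ 1 & 0 & 0 & 0 \end{pmatrix}; rho(\gamma_{14}) = rho(\gamma_{1})rho(\gamma_{4}) = \begin{pmatrix} 0 & 0 & 1 & 0 \\ 0 & 0 & 0 & -1 \\ 1 & 0 & 0 & 0 \\ 0 & -1 & 0 & 0 \end{pmatrix}.
M = (-\frac{8}{5})*1 + (-7)*rho(\gamma_{4}) + (\frac{9}{2})*rho(\gamma_{12}) + (\frac{8}{3})*rho(\gamma_{14}), summed entrywise (1 is the identity matrix):
Answer: \begin{pmatrix} - \frac{8}{5} & 0 & - \frac{13}{3} & \frac{9}{2} \\ 0 & - \frac{8}{5} & \frac{9}{2} & \frac{13}{3} \\ \frac{29}{3} & \frac{9}{2} & - \frac{8}{5} & 0 \\ \frac{9}{2} & - \frac{29}{3} & 0 & - \frac{8}{5} \end{pmatrix}


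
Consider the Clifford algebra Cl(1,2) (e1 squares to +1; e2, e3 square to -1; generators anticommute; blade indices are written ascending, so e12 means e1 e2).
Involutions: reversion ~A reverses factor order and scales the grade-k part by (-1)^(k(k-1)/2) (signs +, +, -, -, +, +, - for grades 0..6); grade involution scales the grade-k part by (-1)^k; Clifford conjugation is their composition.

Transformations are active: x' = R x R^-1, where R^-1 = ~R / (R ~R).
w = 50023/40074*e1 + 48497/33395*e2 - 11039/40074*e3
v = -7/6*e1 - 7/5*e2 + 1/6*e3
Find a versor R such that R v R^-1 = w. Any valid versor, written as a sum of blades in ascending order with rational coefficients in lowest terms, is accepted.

Sketch: the shared square -47/75 makes R = v + w = 545/6679*e1 + 1744/33395*e2 - 2180/20037*e3 the natural versor; its sandwich fixes that direction, negates (v - w)/2, and sends v to w.
Answer: 545/6679*e1 + 1744/33395*e2 - 2180/20037*e3


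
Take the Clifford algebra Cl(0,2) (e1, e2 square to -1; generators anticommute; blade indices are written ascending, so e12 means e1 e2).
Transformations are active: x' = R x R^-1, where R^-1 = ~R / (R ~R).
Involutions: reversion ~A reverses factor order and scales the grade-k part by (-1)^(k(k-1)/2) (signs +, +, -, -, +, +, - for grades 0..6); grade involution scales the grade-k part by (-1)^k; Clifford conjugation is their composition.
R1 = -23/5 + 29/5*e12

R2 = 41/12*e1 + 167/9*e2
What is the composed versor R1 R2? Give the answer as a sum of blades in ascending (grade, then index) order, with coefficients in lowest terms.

Distribute over the terms of R1 (each basis-blade product reordered to ascending indices, repeated generators contracted through their squares):
(-23/5) R2 = -943/60*e1 - 3841/45*e2
(29/5*e12) R2 = -4843/45*e1 + 1189/60*e2
Summing the partial products and collecting blades:
Answer: -22201/180*e1 - 11797/180*e2


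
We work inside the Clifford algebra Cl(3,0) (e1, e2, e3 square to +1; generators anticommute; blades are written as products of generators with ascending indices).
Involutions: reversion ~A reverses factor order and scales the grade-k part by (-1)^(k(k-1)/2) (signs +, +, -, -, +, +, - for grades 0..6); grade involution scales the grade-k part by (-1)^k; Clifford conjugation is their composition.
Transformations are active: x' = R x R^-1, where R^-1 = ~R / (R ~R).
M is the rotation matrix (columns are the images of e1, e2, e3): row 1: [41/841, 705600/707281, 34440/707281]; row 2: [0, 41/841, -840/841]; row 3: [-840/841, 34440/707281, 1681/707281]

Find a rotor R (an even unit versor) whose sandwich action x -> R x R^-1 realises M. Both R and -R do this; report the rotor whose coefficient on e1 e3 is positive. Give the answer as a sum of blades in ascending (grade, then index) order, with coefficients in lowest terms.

Method: write R = a + b12*e1 e2 + b13*e1 e3 + b23*e2 e3 with a^2 + b12^2 + b13^2 + b23^2 = 1 (so R^-1 = ~R). Expanding the columns R e_j ~R gives tr M = 4a^2 - 1 and, from the antisymmetric part, M21 - M12 = -4a*b12, M13 - M31 = 4a*b13, M32 - M23 = -4a*b23.
Here tr M = 70643/707281, so a^2 = (1 + tr M)/4 = 194481/707281 and a = ±441/841. Taking a = 441/841: M21 - M12 = -705600/707281, M13 - M31 = 740880/707281, M32 - M23 = 740880/707281, giving b12 = 400/841, b13 = 420/841, b23 = -420/841, i.e. R = 441/841 + 400/841*e1 e2 + 420/841*e1 e3 - 420/841*e2 e3.
Its e1 e3 coefficient is already positive.
Answer: 441/841 + 400/841*e1 e2 + 420/841*e1 e3 - 420/841*e2 e3. Uniqueness: Spin(3) -> SO(3) maps R and -R to the same rotation of trace 70643/707281; fixing the sign of the e1 e3 coefficient removes the ambiguity.


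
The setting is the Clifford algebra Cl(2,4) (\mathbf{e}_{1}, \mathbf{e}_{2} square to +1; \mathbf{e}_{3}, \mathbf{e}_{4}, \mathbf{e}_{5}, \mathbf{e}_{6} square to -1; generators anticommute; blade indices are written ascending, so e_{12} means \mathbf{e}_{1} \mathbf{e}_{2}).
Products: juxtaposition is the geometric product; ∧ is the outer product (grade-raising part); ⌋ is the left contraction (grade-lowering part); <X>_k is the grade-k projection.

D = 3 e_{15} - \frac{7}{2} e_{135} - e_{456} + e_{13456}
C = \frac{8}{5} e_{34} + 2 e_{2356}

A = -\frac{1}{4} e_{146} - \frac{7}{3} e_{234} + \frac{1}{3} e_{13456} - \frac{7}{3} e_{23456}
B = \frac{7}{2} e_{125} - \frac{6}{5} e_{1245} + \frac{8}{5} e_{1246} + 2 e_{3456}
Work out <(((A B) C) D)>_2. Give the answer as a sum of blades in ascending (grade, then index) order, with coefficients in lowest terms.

step 1: \frac{2}{3} e_{1} - \frac{64}{15} e_{2} + \frac{181}{30} e_{135} - \frac{14}{15} e_{136} + \frac{8}{15} e_{235} + \frac{2}{5} e_{236} + \frac{131}{30} e_{256} + \frac{49}{6} e_{1345} + \frac{49}{6} e_{1346} + \frac{7}{6} e_{2346} + \frac{7}{8} e_{2456}
step 2: -\frac{131}{15} e_{3} + \frac{4}{5} e_{5} - \frac{16}{15} e_{6} - \frac{196}{15} e_{15} - \frac{196}{15} e_{16} - \frac{28}{15} e_{26} - \frac{7}{4} e_{34} + \frac{7}{3} e_{45} - \frac{28}{15} e_{125} - \frac{181}{15} e_{126} + \frac{16}{15} e_{134} - \frac{724}{75} e_{145} + \frac{112}{75} e_{146} - \frac{512}{75} e_{234} - \frac{64}{75} e_{245} - \frac{16}{25} e_{246} - \frac{128}{15} e_{356} + \frac{49}{3} e_{1245} - \frac{49}{3} e_{1246} + \frac{7}{5} e_{2356} + \frac{4}{3} e_{12356} + \frac{524}{75} e_{23456}
step 3: -\frac{196}{5} + \frac{12}{5} e_{1} + \frac{28}{5} e_{2} - \frac{686}{15} e_{3} + \frac{724}{25} e_{4} + \frac{7}{3} e_{6} - \frac{524}{75} e_{12} + \frac{14}{5} e_{13} + \frac{23}{15} e_{14} + \frac{4361}{150} e_{15} + \frac{1516}{75} e_{16} - \frac{34}{75} e_{23} + \frac{151}{3} e_{24} + \frac{16}{25} e_{25} + \frac{286}{75} e_{26} - \frac{1058}{25} e_{34} + \frac{112}{75} e_{35} + \frac{724}{75} e_{36} - \frac{24}{5} e_{45} - \frac{4}{5} e_{46} - \frac{604}{15} e_{56} - \frac{29}{25} e_{124} + \frac{49}{3} e_{125} + \frac{637}{30} e_{126} + \frac{49}{6} e_{134} + \frac{131}{5} e_{135} + \frac{349}{15} e_{136} - \frac{833}{120} e_{145} + \frac{196}{15} e_{146} - \frac{29}{20} e_{156} - \frac{1673}{30} e_{234} + \frac{49}{3} e_{235} + \frac{61}{3} e_{236} - \frac{28}{15} e_{245} + \frac{181}{5} e_{256} + \frac{244}{15} e_{345} - \frac{196}{15} e_{346} - \frac{2849}{60} e_{356} - \frac{112}{25} e_{456} + \frac{108}{25} e_{1234} + \frac{16}{25} e_{1235} + \frac{251}{75} e_{1236} - \frac{899}{25} e_{1245} + \frac{658}{25} e_{1246} - \frac{92}{75} e_{1256} - \frac{251}{60} e_{1345} + \frac{4}{5} e_{1346} - \frac{8}{3} e_{1356} - \frac{131}{15} e_{1456} - \frac{181}{15} e_{2345} + \frac{28}{15} e_{2346} + \frac{5311}{150} e_{2356} - 49 e_{2456} + \frac{349}{25} e_{3456} + \frac{1396}{75} e_{12345} - \frac{524}{25} e_{12346} + \frac{98}{15} e_{12356} - \frac{48}{25} e_{12456} + \frac{343}{6} e_{23456} + \frac{56}{25} e_{123456}
step 4: -\frac{524}{75} e_{12} + \frac{14}{5} e_{13} + \frac{23}{15} e_{14} + \frac{4361}{150} e_{15} + \frac{1516}{75} e_{16} - \frac{34}{75} e_{23} + \frac{151}{3} e_{24} + \frac{16}{25} e_{25} + \frac{286}{75} e_{26} - \frac{1058}{25} e_{34} + \frac{112}{75} e_{35} + \frac{724}{75} e_{36} - \frac{24}{5} e_{45} - \frac{4}{5} e_{46} - \frac{604}{15} e_{56}
Answer: -\frac{524}{75} e_{12} + \frac{14}{5} e_{13} + \frac{23}{15} e_{14} + \frac{4361}{150} e_{15} + \frac{1516}{75} e_{16} - \frac{34}{75} e_{23} + \frac{151}{3} e_{24} + \frac{16}{25} e_{25} + \frac{286}{75} e_{26} - \frac{1058}{25} e_{34} + \frac{112}{75} e_{35} + \frac{724}{75} e_{36} - \frac{24}{5} e_{45} - \frac{4}{5} e_{46} - \frac{604}{15} e_{56}


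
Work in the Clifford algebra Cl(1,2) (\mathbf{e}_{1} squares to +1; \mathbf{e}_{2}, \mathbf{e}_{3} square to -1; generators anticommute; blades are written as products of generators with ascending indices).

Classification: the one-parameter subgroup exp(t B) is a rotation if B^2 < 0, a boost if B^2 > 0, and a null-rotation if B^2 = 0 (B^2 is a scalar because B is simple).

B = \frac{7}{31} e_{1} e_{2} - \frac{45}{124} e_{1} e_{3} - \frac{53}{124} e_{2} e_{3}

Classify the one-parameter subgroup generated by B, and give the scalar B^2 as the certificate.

B^2 term by term: the squares give (\frac{7}{31})^2*(e_{1} e_{2})^2 + (-\frac{45}{124})^2*(e_{1} e_{3})^2 + (-\frac{53}{124})^2*(e_{2} e_{3})^2 = \frac{49}{961}*(+1) + \frac{2025}{15376}*(+1) + \frac{2809}{15376}*(-1) = 0 (each basis 2-blade squares to minus the product of its generators' squares); cross terms between blades sharing an index anticommute and cancel. So B^2 = 0.
Answer: null-rotation, certificate B^2 = 0. The scalar 0 is the complete invariant here: its sign names the subgroup type.


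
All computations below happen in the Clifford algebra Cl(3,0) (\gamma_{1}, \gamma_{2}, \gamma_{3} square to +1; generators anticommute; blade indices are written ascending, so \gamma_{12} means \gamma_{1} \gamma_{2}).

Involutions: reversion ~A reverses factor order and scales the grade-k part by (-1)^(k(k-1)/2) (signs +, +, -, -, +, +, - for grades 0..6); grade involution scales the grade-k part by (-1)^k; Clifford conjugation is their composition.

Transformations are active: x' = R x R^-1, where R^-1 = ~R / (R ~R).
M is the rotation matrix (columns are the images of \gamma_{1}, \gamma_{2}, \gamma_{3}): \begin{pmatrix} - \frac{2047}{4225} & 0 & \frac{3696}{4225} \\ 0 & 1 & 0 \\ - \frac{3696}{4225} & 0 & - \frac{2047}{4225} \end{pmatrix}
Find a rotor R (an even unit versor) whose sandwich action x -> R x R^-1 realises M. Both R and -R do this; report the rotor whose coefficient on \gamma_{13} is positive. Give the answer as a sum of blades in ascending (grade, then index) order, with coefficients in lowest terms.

Method: write R = a + b12*\gamma_{12} + b13*\gamma_{13} + b23*\gamma_{23} with a^2 + b12^2 + b13^2 + b23^2 = 1 (so R^-1 = ~R). Expanding the columns R e_j ~R gives tr M = 4a^2 - 1 and, from the antisymmetric part, M21 - M12 = -4a*b12, M13 - M31 = 4a*b13, M32 - M23 = -4a*b23.
Here tr M = \frac{131}{4225}, so a^2 = (1 + tr M)/4 = \frac{1089}{4225} and a = ±\frac{33}{65}. Taking a = \frac{33}{65}: M21 - M12 = 0, M13 - M31 = \frac{7392}{4225}, M32 - M23 = 0, giving b12 = 0, b13 = \frac{56}{65}, b23 = 0, i.e. R = \frac{33}{65} + \frac{56}{65} \gamma_{13}.
Its \gamma_{13} coefficient is already positive.
Answer: \frac{33}{65} + \frac{56}{65} \gamma_{13}. Sheet selection: the two-to-one cover makes ±R indistinguishable at the matrix level (trace \frac{131}{4225}), so uniqueness comes from the required sign on \gamma_{13}.


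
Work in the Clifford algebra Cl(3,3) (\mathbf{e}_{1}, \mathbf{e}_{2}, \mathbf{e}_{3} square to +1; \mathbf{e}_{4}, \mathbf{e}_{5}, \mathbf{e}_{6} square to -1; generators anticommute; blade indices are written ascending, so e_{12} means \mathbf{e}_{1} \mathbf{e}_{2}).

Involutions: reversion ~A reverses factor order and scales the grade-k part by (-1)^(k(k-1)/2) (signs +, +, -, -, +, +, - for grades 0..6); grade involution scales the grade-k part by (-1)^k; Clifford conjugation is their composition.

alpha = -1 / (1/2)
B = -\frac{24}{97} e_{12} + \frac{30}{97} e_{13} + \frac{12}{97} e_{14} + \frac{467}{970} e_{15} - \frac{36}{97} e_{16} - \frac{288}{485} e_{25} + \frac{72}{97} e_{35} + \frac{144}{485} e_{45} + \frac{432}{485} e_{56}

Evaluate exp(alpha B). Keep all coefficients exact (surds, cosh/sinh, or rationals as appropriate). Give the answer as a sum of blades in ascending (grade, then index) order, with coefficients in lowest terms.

B^2 term by term: the squares give (-\frac{24}{97})^2*(e_{12})^2 + (\frac{30}{97})^2*(e_{13})^2 + (\frac{12}{97})^2*(e_{14})^2 + (\frac{467}{970})^2*(e_{15})^2 + (-\frac{36}{97})^2*(e_{16})^2 + (-\frac{288}{485})^2*(e_{25})^2 + (\frac{72}{97})^2*(e_{35})^2 + (\frac{144}{485})^2*(e_{45})^2 + (\frac{432}{485})^2*(e_{56})^2 = \frac{576}{9409}*(-1) + \frac{900}{9409}*(-1) + \frac{144}{9409}*(+1) + \frac{218089}{940900}*(+1) + \frac{1296}{9409}*(+1) + \frac{82944}{235225}*(+1) + \frac{5184}{9409}*(+1) + \frac{20736}{235225}*(-1) + \frac{186624}{235225}*(-1) = \frac{1}{4} (each basis 2-blade squares to minus the product of its generators' squares); cross terms between blades sharing an index anticommute and cancel; the commuting (index-disjoint) pairs give grade-4 terms 2*c*c'*(blade product), which cancel blade by blade — e_{1235}: -\frac{3456}{9409} + \frac{3456}{9409} = 0; e_{1245}: -\frac{6912}{47045} + \frac{6912}{47045} = 0; e_{1256}: -\frac{20736}{47045} + \frac{20736}{47045} = 0; e_{1345}: \frac{1728}{9409} - \frac{1728}{9409} = 0; e_{1356}: \frac{5184}{9409} - \frac{5184}{9409} = 0; e_{1456}: \frac{10368}{47045} - \frac{10368}{47045} = 0 — confirming B is simple. So B^2 = \frac{1}{4}.
B^2 = \frac{1}{4} — the series telescopes hyperbolically here: l = \frac{1}{2}, alpha*l = -1, so exp(alpha B) = cosh(-1) + (sinh(-1)/(\frac{1}{2}))*B = \cosh{\left(1 \right)} + (- 2 \sinh{\left(1 \right)})*B.
Answer: \cosh{\left(1 \right)} + \frac{48 \sinh{\left(1 \right)}}{97} e_{12} - \frac{60 \sinh{\left(1 \right)}}{97} e_{13} - \frac{24 \sinh{\left(1 \right)}}{97} e_{14} - \frac{467 \sinh{\left(1 \right)}}{485} e_{15} + \frac{72 \sinh{\left(1 \right)}}{97} e_{16} + \frac{576 \sinh{\left(1 \right)}}{485} e_{25} - \frac{144 \sinh{\left(1 \right)}}{97} e_{35} - \frac{288 \sinh{\left(1 \right)}}{485} e_{45} - \frac{864 \sinh{\left(1 \right)}}{485} e_{56}


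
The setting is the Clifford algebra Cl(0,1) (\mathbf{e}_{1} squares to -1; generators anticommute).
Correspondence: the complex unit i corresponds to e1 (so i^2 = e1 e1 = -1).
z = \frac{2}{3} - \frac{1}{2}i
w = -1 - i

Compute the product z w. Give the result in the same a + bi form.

In blades: z = \frac{2}{3} - \frac{1}{2} e_{1}, w = -1 - e_{1}.
Distribute z over w term by term (generator squares from the signature, products reordered to ascending indices): (\frac{2}{3})*w = -\frac{2}{3} - \frac{2}{3} e_{1}; (-\frac{1}{2} e_{1})*w = -\frac{1}{2} + \frac{1}{2} e_{1}.
Sum: -\frac{7}{6} - \frac{1}{6} e_{1}; translating back through the correspondence:
Answer: -\frac{7}{6} - \frac{1}{6}i


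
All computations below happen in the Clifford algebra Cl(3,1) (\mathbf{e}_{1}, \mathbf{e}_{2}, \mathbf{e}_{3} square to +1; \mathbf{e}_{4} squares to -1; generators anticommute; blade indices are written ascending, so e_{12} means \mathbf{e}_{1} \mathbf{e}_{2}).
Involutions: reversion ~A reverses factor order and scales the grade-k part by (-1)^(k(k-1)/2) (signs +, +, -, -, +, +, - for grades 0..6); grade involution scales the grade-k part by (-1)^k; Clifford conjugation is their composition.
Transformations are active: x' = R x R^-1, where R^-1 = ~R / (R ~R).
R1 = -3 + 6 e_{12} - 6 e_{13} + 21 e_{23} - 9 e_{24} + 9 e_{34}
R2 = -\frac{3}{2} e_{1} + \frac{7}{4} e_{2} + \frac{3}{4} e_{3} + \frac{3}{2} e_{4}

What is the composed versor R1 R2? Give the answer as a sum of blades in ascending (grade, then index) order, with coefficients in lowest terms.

Distribute over the terms of R2 (each basis-blade product reordered to ascending indices, repeated generators contracted through their squares):
R1 (-\frac{3}{2} e_{1}) = \frac{9}{2} e_{1} + 9 e_{2} - 9 e_{3} - \frac{63}{2} e_{123} + \frac{27}{2} e_{124} - \frac{27}{2} e_{134}
R1 (\frac{7}{4} e_{2}) = \frac{21}{2} e_{1} - \frac{21}{4} e_{2} - \frac{147}{4} e_{3} + \frac{63}{4} e_{4} + \frac{21}{2} e_{123} + \frac{63}{4} e_{234}
R1 (\frac{3}{4} e_{3}) = -\frac{9}{2} e_{1} + \frac{63}{4} e_{2} - \frac{9}{4} e_{3} - \frac{27}{4} e_{4} + \frac{9}{2} e_{123} + \frac{27}{4} e_{234}
R1 (\frac{3}{2} e_{4}) = \frac{27}{2} e_{2} - \frac{27}{2} e_{3} - \frac{9}{2} e_{4} + 9 e_{124} - 9 e_{134} + \frac{63}{2} e_{234}
Summing the partial products and collecting blades:
Answer: \frac{21}{2} e_{1} + 33 e_{2} - \frac{123}{2} e_{3} + \frac{9}{2} e_{4} - \frac{33}{2} e_{123} + \frac{45}{2} e_{124} - \frac{45}{2} e_{134} + 54 e_{234}


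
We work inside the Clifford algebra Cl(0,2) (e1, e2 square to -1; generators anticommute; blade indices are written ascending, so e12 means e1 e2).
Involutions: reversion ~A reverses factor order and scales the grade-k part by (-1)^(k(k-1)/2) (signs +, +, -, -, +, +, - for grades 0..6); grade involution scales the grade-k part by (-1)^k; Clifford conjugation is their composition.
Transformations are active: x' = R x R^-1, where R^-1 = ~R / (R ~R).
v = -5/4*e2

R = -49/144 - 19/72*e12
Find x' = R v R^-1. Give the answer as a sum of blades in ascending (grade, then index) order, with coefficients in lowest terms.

~R = -49/144 + 19/72*e12, and R ~R = 3845/20736, so R^-1 = ~R / (3845/20736).
R v = -95/288*e1 + 245/576*e2
Answer: 931/769*e1 - 957/3076*e2


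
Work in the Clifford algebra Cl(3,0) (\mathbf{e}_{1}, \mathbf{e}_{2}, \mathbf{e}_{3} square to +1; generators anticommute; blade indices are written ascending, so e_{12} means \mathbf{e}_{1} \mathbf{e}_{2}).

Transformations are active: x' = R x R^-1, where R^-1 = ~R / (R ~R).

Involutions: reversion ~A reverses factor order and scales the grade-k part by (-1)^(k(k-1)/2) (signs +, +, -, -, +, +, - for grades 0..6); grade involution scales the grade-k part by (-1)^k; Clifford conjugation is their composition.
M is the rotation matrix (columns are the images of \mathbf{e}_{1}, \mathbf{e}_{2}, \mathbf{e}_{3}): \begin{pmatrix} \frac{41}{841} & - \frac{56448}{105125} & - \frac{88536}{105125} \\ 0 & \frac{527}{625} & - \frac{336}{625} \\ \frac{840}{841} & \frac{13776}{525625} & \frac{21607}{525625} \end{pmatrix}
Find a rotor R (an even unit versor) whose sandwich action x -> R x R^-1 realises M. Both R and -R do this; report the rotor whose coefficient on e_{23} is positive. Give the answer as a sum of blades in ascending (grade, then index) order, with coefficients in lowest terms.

Method: write R = a + b12*e_{12} + b13*e_{13} + b23*e_{23} with a^2 + b12^2 + b13^2 + b23^2 = 1 (so R^-1 = ~R). Expanding the columns R e_j ~R gives tr M = 4a^2 - 1 and, from the antisymmetric part, M21 - M12 = -4a*b12, M13 - M31 = 4a*b13, M32 - M23 = -4a*b23.
Here tr M = \frac{490439}{525625}, so a^2 = (1 + tr M)/4 = \frac{254016}{525625} and a = ±\frac{504}{725}. Taking a = \frac{504}{725}: M21 - M12 = \frac{56448}{105125}, M13 - M31 = -\frac{193536}{105125}, M32 - M23 = \frac{296352}{525625}, giving b12 = -\frac{28}{145}, b13 = -\frac{96}{145}, b23 = -\frac{147}{725}, i.e. R = \frac{504}{725} - \frac{28}{145} e_{12} - \frac{96}{145} e_{13} - \frac{147}{725} e_{23}.
Its e_{23} coefficient is negative, so report the other preimage -R.
Answer: -\frac{504}{725} + \frac{28}{145} e_{12} + \frac{96}{145} e_{13} + \frac{147}{725} e_{23}. Key observation: the double cover Spin(3) -> SO(3) sends R and -R to the same matrix (trace \frac{490439}{525625} here), so the stated sign of the e_{23} coefficient is what selects one sheet.


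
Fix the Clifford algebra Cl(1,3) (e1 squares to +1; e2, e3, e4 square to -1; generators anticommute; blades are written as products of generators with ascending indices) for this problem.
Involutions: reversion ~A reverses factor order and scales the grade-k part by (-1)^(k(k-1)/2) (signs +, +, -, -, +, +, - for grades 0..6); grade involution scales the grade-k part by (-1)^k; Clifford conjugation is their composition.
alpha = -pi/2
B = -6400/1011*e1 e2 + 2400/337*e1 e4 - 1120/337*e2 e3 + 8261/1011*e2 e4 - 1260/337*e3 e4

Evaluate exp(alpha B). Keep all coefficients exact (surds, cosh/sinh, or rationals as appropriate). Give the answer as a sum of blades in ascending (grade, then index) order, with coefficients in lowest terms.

B^2 term by term: the squares give (-6400/1011)^2*(e1 e2)^2 + (2400/337)^2*(e1 e4)^2 + (-1120/337)^2*(e2 e3)^2 + (8261/1011)^2*(e2 e4)^2 + (-1260/337)^2*(e3 e4)^2 = 40960000/1022121*(+1) + 5760000/113569*(+1) + 1254400/113569*(-1) + 68244121/1022121*(-1) + 1587600/113569*(-1) = -1 (each basis 2-blade squares to minus the product of its generators' squares); cross terms between blades sharing an index anticommute and cancel; the commuting (index-disjoint) pairs give grade-4 terms 2*c*c'*(blade product), which cancel blade by blade — e1 e2 e3 e4: 5376000/113569 - 5376000/113569 = 0 — confirming B is simple. So B^2 = -1.
B^2 = -1 — a negative square means the series sums to a rotation: l = 1, alpha*l = -pi/2, so exp(alpha B) = cos(-pi/2) + (sin(-pi/2)/1)*B = 0 + (-1)*B.
Answer: 6400/1011*e1 e2 - 2400/337*e1 e4 + 1120/337*e2 e3 - 8261/1011*e2 e4 + 1260/337*e3 e4


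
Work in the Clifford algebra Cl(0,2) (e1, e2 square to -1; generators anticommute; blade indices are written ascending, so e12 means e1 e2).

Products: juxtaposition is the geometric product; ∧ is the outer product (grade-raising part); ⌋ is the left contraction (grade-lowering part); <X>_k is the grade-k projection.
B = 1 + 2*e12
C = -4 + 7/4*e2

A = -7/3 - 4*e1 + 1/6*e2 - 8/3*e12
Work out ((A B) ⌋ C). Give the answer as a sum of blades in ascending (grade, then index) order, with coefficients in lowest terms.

step 1: 3 - 11/3*e1 + 49/6*e2 - 22/3*e12
step 2: -631/24 + 21/4*e2
Answer: -631/24 + 21/4*e2


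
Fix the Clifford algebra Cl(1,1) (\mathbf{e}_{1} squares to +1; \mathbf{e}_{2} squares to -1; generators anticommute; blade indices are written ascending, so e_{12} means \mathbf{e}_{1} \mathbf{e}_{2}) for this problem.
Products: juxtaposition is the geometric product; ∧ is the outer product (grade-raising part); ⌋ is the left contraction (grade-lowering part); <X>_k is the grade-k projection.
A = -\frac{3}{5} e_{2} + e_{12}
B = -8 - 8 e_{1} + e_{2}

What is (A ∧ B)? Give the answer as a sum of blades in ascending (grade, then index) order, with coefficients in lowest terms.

step 1: \frac{24}{5} e_{2} - \frac{64}{5} e_{12}
Answer: \frac{24}{5} e_{2} - \frac{64}{5} e_{12}


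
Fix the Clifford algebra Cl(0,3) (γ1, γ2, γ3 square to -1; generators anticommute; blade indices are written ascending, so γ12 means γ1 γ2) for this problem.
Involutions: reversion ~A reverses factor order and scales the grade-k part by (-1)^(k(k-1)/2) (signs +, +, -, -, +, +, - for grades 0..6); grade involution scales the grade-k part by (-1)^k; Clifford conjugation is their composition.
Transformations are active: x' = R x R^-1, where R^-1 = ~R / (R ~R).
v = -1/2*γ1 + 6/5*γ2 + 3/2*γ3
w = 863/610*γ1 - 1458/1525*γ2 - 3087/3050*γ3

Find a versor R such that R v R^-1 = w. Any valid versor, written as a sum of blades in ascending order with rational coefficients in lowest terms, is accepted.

Sketch: the shared square -197/50 makes R = v + w = 279/305*γ1 + 372/1525*γ2 + 744/1525*γ3 the natural versor; its sandwich fixes that direction, negates (v - w)/2, and sends v to w.
Answer: 279/305*γ1 + 372/1525*γ2 + 744/1525*γ3


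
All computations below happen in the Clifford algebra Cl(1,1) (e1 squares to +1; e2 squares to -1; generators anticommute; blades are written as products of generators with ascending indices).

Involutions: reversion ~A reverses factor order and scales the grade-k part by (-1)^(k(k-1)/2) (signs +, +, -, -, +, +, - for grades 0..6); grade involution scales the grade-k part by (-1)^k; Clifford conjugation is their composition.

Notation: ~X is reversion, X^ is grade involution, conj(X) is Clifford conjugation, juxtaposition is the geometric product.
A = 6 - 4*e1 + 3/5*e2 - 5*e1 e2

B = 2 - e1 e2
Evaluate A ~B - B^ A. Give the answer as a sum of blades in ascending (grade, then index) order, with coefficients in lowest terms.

first term: 7 - 37/5*e1 - 14/5*e2 - 4*e1 e2
second term: 17 - 37/5*e1 - 14/5*e2 - 16*e1 e2
Answer: -10 + 12*e1 e2


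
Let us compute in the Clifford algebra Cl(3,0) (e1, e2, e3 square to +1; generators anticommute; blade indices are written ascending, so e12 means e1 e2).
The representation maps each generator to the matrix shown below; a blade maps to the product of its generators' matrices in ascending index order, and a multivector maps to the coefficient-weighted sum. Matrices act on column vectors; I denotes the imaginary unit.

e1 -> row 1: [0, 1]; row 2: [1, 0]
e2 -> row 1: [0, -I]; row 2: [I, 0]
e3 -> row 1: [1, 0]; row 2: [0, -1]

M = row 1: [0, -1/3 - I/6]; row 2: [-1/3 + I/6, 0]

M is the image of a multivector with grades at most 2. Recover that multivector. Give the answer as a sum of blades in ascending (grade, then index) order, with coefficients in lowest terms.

Method: 1, rho(e1), rho(e2), rho(e3) form a trace-orthogonal basis of the 2x2 complex matrices (tr(X Y) = 2 if X = Y, else 0), so M = m0*1 + m1*rho(e1) + m2*rho(e2) + m3*rho(e3) with m0 = tr(M)/2 = 0, m1 = tr(M rho(e1))/2 = -1/3, m2 = tr(M rho(e2))/2 = 1/6, m3 = tr(M rho(e3))/2 = 0.
Multiplying table entries, the bivector images are rho(e12) = I*rho(e3), rho(e13) = -I*rho(e2), rho(e23) = I*rho(e1); with real blade coefficients the real parts of m0..m3 are the coefficients of 1, e1, e2, e3 and the imaginary parts give the bivectors (e23: Im m1, e13: -Im m2, e12: Im m3).
Answer: -1/3*e1 + 1/6*e2


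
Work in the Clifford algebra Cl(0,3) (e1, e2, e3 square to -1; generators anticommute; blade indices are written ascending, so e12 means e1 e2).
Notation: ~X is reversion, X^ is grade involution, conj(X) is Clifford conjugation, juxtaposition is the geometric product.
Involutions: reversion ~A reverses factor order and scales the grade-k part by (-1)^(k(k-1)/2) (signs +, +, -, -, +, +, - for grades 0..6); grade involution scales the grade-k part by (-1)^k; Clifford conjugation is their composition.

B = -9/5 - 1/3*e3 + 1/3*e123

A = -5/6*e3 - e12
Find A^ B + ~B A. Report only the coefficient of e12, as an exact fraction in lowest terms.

first term: 5/18 - 7/6*e3 + 137/90*e12 + 1/3*e123
second term: -5/18 + 7/6*e3 + 137/90*e12 + 1/3*e123
Answer: 137/45


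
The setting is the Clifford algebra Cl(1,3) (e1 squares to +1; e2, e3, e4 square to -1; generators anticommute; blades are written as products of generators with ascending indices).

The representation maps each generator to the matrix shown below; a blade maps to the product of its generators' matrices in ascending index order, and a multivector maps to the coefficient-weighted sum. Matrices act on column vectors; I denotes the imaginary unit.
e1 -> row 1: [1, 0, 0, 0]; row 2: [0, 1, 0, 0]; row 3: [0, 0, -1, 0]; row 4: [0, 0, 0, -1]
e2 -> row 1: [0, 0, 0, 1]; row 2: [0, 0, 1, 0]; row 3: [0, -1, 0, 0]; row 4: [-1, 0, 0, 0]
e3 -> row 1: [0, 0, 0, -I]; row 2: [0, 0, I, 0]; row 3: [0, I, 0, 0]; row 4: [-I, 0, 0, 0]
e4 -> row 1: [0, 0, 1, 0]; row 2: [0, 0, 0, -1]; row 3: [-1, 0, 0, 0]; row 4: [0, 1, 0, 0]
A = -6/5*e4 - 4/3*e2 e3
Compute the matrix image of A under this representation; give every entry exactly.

Bivector images (products of the table entries): rho(e2 e3) = rho(e2)rho(e3) = row 1: [-I, 0, 0, 0]; row 2: [0, I, 0, 0]; row 3: [0, 0, -I, 0]; row 4: [0, 0, 0, I].
M = (-6/5)*rho(e4) + (-4/3)*rho(e2 e3), summed entrywise:
Answer: row 1: [4*I/3, 0, -6/5, 0]; row 2: [0, -4*I/3, 0, 6/5]; row 3: [6/5, 0, 4*I/3, 0]; row 4: [0, -6/5, 0, -4*I/3]


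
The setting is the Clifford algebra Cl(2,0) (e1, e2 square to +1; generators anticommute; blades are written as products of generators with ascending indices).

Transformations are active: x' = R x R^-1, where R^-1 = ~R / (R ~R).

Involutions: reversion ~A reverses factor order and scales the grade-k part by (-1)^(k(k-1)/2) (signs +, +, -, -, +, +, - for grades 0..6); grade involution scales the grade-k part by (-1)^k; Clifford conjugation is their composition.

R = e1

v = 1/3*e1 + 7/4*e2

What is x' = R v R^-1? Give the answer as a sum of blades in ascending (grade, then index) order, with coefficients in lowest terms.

~R = e1, and R ~R = 1, so R^-1 = ~R / (1).
R v = 1/3 + 7/4*e1 e2
Answer: 1/3*e1 - 7/4*e2


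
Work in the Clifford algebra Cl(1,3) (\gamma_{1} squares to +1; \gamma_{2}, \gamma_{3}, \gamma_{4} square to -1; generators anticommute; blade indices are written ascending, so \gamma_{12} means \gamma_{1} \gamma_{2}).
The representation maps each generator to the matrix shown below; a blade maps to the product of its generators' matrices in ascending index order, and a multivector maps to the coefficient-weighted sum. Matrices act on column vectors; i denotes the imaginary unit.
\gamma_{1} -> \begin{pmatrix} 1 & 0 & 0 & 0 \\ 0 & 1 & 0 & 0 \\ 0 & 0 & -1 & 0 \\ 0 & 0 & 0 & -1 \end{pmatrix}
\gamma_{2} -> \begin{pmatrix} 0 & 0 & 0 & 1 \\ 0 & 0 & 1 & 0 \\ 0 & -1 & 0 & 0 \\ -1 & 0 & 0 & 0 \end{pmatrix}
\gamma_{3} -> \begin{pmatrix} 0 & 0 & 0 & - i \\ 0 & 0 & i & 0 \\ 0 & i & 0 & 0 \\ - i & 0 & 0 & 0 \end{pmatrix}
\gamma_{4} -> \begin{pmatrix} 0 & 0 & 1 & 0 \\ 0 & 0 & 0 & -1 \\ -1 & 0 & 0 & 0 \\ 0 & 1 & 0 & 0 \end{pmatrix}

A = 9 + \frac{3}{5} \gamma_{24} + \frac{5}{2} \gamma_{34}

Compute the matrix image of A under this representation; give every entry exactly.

Bivector images (products of the table entries): rho(\gamma_{24}) = rho(\gamma_{2})rho(\gamma_{4}) = \begin{pmatrix} 0 & 1 & 0 & 0 \\ -1 & 0 & 0 & 0 \\ 0 & 0 & 0 & 1 \\ 0 & 0 & -1 & 0 \end{pmatrix}; rho(\gamma_{34}) = rho(\gamma_{3})rho(\gamma_{4}) = \begin{pmatrix} 0 & - i & 0 & 0 \\ - i & 0 & 0 & 0 \\ 0 & 0 & 0 & - i \\ 0 & 0 & - i & 0 \end{pmatrix}.
M = (9)*1 + (\frac{3}{5})*rho(\gamma_{24}) + (\frac{5}{2})*rho(\gamma_{34}), summed entrywise (1 is the identity matrix):
Answer: \begin{pmatrix} 9 & \frac{3}{5} - \frac{5 i}{2} & 0 & 0 \\ - \frac{3}{5} - \frac{5 i}{2} & 9 & 0 & 0 \\ 0 & 0 & 9 & \frac{3}{5} - \frac{5 i}{2} \\ 0 & 0 & - \frac{3}{5} - \frac{5 i}{2} & 9 \end{pmatrix}


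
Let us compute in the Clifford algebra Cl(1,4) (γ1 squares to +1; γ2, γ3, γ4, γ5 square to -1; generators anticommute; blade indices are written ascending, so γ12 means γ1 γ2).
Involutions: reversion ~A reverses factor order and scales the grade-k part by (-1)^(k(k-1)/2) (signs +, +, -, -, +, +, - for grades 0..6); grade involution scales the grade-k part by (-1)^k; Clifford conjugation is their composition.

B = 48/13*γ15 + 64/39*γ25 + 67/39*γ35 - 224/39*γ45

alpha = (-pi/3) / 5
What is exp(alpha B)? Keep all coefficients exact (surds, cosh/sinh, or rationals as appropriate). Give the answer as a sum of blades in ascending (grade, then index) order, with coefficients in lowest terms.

B^2 term by term: the squares give (48/13)^2*(γ15)^2 + (64/39)^2*(γ25)^2 + (67/39)^2*(γ35)^2 + (-224/39)^2*(γ45)^2 = 2304/169*(+1) + 4096/1521*(-1) + 4489/1521*(-1) + 50176/1521*(-1) = -25 (each basis 2-blade squares to minus the product of its generators' squares); cross terms between blades sharing an index anticommute and cancel. So B^2 = -25.
B^2 = -25 — a negative square means the series sums to a rotation: l = 5, alpha*l = -pi/3, so exp(alpha B) = cos(-pi/3) + (sin(-pi/3)/5)*B = 1/2 + (-sqrt(3)/10)*B.
Answer: 1/2 - 24*sqrt(3)/65*γ15 - 32*sqrt(3)/195*γ25 - 67*sqrt(3)/390*γ35 + 112*sqrt(3)/195*γ45


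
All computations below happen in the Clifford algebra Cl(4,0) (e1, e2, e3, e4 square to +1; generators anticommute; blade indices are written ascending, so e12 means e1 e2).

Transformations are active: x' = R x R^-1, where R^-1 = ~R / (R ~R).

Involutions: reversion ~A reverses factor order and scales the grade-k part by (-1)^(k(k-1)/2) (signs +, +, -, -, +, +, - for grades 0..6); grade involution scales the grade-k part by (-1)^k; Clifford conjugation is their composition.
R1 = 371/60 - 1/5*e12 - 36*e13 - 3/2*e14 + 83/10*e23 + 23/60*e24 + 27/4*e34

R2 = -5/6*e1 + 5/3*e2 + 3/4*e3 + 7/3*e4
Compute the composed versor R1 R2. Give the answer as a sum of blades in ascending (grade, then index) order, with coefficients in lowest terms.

Distribute over the terms of R2 (each basis-blade product reordered to ascending indices, repeated generators contracted through their squares):
R1 (-5/6*e1) = -371/72*e1 - 1/6*e2 - 30*e3 - 5/4*e4 - 83/12*e123 - 23/72*e124 - 45/8*e134
R1 (5/3*e2) = -1/3*e1 + 371/36*e2 - 83/6*e3 - 23/36*e4 + 60*e123 + 5/2*e124 + 45/4*e234
R1 (3/4*e3) = -27*e1 + 249/40*e2 + 371/80*e3 - 81/16*e4 - 3/20*e123 + 9/8*e134 - 23/80*e234
R1 (7/3*e4) = -7/2*e1 + 161/180*e2 + 63/4*e3 + 2597/180*e4 - 7/15*e124 - 84*e134 + 581/30*e234
Summing the partial products and collecting blades:
Answer: -2591/72*e1 + 2071/120*e2 - 5627/240*e3 + 5383/720*e4 + 794/15*e123 + 617/360*e124 - 177/2*e134 + 7279/240*e234


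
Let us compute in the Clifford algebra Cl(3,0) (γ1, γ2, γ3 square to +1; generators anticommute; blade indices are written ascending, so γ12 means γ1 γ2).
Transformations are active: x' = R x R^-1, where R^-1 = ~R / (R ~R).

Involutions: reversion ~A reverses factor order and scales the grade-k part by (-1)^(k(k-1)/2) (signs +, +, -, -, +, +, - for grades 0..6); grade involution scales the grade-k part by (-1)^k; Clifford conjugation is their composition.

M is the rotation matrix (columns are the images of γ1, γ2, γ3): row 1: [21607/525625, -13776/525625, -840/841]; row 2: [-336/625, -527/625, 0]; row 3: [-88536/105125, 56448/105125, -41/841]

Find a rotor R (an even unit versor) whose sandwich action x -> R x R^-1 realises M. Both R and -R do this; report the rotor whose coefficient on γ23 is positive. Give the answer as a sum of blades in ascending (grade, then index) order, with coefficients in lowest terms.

Method: write R = a + b12*γ12 + b13*γ13 + b23*γ23 with a^2 + b12^2 + b13^2 + b23^2 = 1 (so R^-1 = ~R). Expanding the columns R e_j ~R gives tr M = 4a^2 - 1 and, from the antisymmetric part, M21 - M12 = -4a*b12, M13 - M31 = 4a*b13, M32 - M23 = -4a*b23.
Here tr M = -17889/21025, so a^2 = (1 + tr M)/4 = 784/21025 and a = ±28/145. Taking a = 28/145: M21 - M12 = -10752/21025, M13 - M31 = -16464/105125, M32 - M23 = 56448/105125, giving b12 = 96/145, b13 = -147/725, b23 = -504/725, i.e. R = 28/145 + 96/145*γ12 - 147/725*γ13 - 504/725*γ23.
Its γ23 coefficient is negative, so report the other preimage -R.
Answer: -28/145 - 96/145*γ12 + 147/725*γ13 + 504/725*γ23. Uniqueness: Spin(3) -> SO(3) maps R and -R to the same rotation of trace -17889/21025; fixing the sign of the γ23 coefficient removes the ambiguity.
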